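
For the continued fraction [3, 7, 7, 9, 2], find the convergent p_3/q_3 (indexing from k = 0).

Using pₖ = aₖpₖ₋₁ + pₖ₋₂, qₖ = aₖqₖ₋₁ + qₖ₋₂ (with p₋₁=1, p₋₂=0, q₋₁=0, q₋₂=1):
  k=0: a=3, p=3, q=1
  k=1: a=7, p=22, q=7
  k=2: a=7, p=157, q=50
  k=3: a=9, p=1435, q=457

1435/457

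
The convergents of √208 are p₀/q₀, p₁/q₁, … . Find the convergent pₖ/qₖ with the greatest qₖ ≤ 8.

√208 = [14; 2, 2, 1, 2, 2, 28, …] (period length 6).
Convergents:
  p_0/q_0 = 14/1
  p_1/q_1 = 29/2
  p_2/q_2 = 72/5
  p_3/q_3 = 101/7
  p_4/q_4 = 274/19
q_3 = 7 ≤ 8 < 19 = q_4, so the answer is 101/7.

101/7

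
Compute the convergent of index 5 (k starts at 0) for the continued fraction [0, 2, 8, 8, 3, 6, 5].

1283/2724

Using pₖ = aₖpₖ₋₁ + pₖ₋₂, qₖ = aₖqₖ₋₁ + qₖ₋₂ (with p₋₁=1, p₋₂=0, q₋₁=0, q₋₂=1):
  k=0: a=0, p=0, q=1
  k=1: a=2, p=1, q=2
  k=2: a=8, p=8, q=17
  k=3: a=8, p=65, q=138
  k=4: a=3, p=203, q=431
  k=5: a=6, p=1283, q=2724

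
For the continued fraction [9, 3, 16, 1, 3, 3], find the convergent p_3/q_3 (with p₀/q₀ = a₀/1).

Using pₖ = aₖpₖ₋₁ + pₖ₋₂, qₖ = aₖqₖ₋₁ + qₖ₋₂ (with p₋₁=1, p₋₂=0, q₋₁=0, q₋₂=1):
  k=0: a=9, p=9, q=1
  k=1: a=3, p=28, q=3
  k=2: a=16, p=457, q=49
  k=3: a=1, p=485, q=52

485/52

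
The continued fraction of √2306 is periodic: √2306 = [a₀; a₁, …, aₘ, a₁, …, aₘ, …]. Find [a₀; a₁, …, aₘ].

[48; 48, 96]

a₀ = ⌊√2306⌋ = 48.
With m₀=0, d₀=1 and mₖ₊₁ = dₖaₖ − mₖ, dₖ₊₁ = (n − mₖ₊₁²)/dₖ, aₖ₊₁ = ⌊(a₀+mₖ₊₁)/dₖ₊₁⌋:
  k=1: m=48, d=2, a=48
  k=2: m=48, d=1, a=96
d=1 and a=2a₀=96 at k=2, so the next step gives (m, d) = (48, 2) again — its k=1 value — and the period has length 2.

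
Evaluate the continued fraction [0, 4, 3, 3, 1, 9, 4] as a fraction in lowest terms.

521/2244

Fold from the inside: start with 4/1.
  9 + 1/4 = 37/4
  1 + 4/37 = 41/37
  3 + 37/41 = 160/41
  3 + 41/160 = 521/160
  4 + 160/521 = 2244/521
  0 + 521/2244 = 521/2244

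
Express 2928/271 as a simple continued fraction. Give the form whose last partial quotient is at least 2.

[10; 1, 4, 8, 1, 5]

2928 = 10*271 + 218
271 = 1*218 + 53
218 = 4*53 + 6
53 = 8*6 + 5
6 = 1*5 + 1
5 = 5*1 + 0  (stop)
So 2928/271 = [10; 1, 4, 8, 1, 5].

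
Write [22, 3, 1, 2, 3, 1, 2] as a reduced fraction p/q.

Fold from the inside: start with 2/1.
  1 + 1/2 = 3/2
  3 + 2/3 = 11/3
  2 + 3/11 = 25/11
  1 + 11/25 = 36/25
  3 + 25/36 = 133/36
  22 + 36/133 = 2962/133

2962/133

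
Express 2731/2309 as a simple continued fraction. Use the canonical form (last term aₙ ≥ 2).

[1; 5, 2, 8, 3, 2, 3]

2731 = 1*2309 + 422
2309 = 5*422 + 199
422 = 2*199 + 24
199 = 8*24 + 7
24 = 3*7 + 3
7 = 2*3 + 1
3 = 3*1 + 0  (stop)
So 2731/2309 = [1; 5, 2, 8, 3, 2, 3].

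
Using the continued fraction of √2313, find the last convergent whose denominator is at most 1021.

√2313 = [48; 10, 1, 2, 10, 2, 1, 10, 96, …] (period length 8).
Convergents:
  p_0/q_0 = 48/1
  p_1/q_1 = 481/10
  p_2/q_2 = 529/11
  p_3/q_3 = 1539/32
  p_4/q_4 = 15919/331
  p_5/q_5 = 33377/694
  p_6/q_6 = 49296/1025
q_5 = 694 ≤ 1021 < 1025 = q_6, so the answer is 33377/694.

33377/694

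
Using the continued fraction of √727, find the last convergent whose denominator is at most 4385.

39285/1457

√727 = [26; 1, 25, 1, 52, …] (period length 4).
Convergents:
  p_0/q_0 = 26/1
  p_1/q_1 = 27/1
  p_2/q_2 = 701/26
  p_3/q_3 = 728/27
  p_4/q_4 = 38557/1430
  p_5/q_5 = 39285/1457
  p_6/q_6 = 1020682/37855
q_5 = 1457 ≤ 4385 < 37855 = q_6, so the answer is 39285/1457.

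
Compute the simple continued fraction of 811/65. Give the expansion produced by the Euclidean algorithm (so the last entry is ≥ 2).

[12; 2, 10, 3]

811 = 12×65 + 31
65 = 2×31 + 3
31 = 10×3 + 1
3 = 3×1 + 0  (stop)
So 811/65 = [12; 2, 10, 3].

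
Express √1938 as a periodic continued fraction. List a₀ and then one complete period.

a₀ = ⌊√1938⌋ = 44.
With m₀=0, d₀=1 and mₖ₊₁ = dₖaₖ − mₖ, dₖ₊₁ = (n − mₖ₊₁²)/dₖ, aₖ₊₁ = ⌊(a₀+mₖ₊₁)/dₖ₊₁⌋:
  k=1: m=44, d=2, a=44
  k=2: m=44, d=1, a=88
d=1 and a=2a₀=88 at k=2, so the next step gives (m, d) = (44, 2) again — its k=1 value — and the period has length 2.

[44; 44, 88]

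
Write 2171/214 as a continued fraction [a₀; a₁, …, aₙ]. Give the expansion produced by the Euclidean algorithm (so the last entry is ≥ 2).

[10; 6, 1, 9, 3]

2171 = 10·214 + 31
214 = 6·31 + 28
31 = 1·28 + 3
28 = 9·3 + 1
3 = 3·1 + 0  (stop)
So 2171/214 = [10; 6, 1, 9, 3].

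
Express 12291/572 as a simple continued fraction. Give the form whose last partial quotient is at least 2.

[21; 2, 19, 1, 13]

12291 = 21×572 + 279
572 = 2×279 + 14
279 = 19×14 + 13
14 = 1×13 + 1
13 = 13×1 + 0  (stop)
So 12291/572 = [21; 2, 19, 1, 13].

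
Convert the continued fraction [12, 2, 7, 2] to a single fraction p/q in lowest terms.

399/32

Fold from the inside: start with 2/1.
  7 + 1/2 = 15/2
  2 + 2/15 = 32/15
  12 + 15/32 = 399/32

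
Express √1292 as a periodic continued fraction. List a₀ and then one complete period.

a₀ = ⌊√1292⌋ = 35.
With m₀=0, d₀=1 and mₖ₊₁ = dₖaₖ − mₖ, dₖ₊₁ = (n − mₖ₊₁²)/dₖ, aₖ₊₁ = ⌊(a₀+mₖ₊₁)/dₖ₊₁⌋:
  k=1: m=35, d=67, a=1
  k=2: m=32, d=4, a=16
  k=3: m=32, d=67, a=1
  k=4: m=35, d=1, a=70
d=1 and a=2a₀=70 at k=4, so the next step gives (m, d) = (35, 67) again — its k=1 value — and the period has length 4.

[35; 1, 16, 1, 70]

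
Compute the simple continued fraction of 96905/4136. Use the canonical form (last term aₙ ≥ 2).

96905 = 23×4136 + 1777
4136 = 2×1777 + 582
1777 = 3×582 + 31
582 = 18×31 + 24
31 = 1×24 + 7
24 = 3×7 + 3
7 = 2×3 + 1
3 = 3×1 + 0  (stop)
So 96905/4136 = [23; 2, 3, 18, 1, 3, 2, 3].

[23; 2, 3, 18, 1, 3, 2, 3]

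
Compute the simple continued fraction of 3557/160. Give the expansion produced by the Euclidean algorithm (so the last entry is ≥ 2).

3557 = 22·160 + 37
160 = 4·37 + 12
37 = 3·12 + 1
12 = 12·1 + 0  (stop)
So 3557/160 = [22; 4, 3, 12].

[22; 4, 3, 12]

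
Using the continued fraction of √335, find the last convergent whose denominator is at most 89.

√335 = [18; 3, 3, 3, 36, …] (period length 4).
Convergents:
  p_0/q_0 = 18/1
  p_1/q_1 = 55/3
  p_2/q_2 = 183/10
  p_3/q_3 = 604/33
  p_4/q_4 = 21927/1198
q_3 = 33 ≤ 89 < 1198 = q_4, so the answer is 604/33.

604/33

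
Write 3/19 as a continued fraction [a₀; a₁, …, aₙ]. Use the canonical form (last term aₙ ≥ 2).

[0; 6, 3]

3 = 0×19 + 3
19 = 6×3 + 1
3 = 3×1 + 0  (stop)
So 3/19 = [0; 6, 3].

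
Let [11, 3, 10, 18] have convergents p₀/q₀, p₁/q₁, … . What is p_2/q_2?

Using pₖ = aₖpₖ₋₁ + pₖ₋₂, qₖ = aₖqₖ₋₁ + qₖ₋₂ (with p₋₁=1, p₋₂=0, q₋₁=0, q₋₂=1):
  k=0: a=11, p=11, q=1
  k=1: a=3, p=34, q=3
  k=2: a=10, p=351, q=31

351/31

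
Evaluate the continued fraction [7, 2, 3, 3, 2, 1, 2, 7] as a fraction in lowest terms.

Fold from the inside: start with 7/1.
  2 + 1/7 = 15/7
  1 + 7/15 = 22/15
  2 + 15/22 = 59/22
  3 + 22/59 = 199/59
  3 + 59/199 = 656/199
  2 + 199/656 = 1511/656
  7 + 656/1511 = 11233/1511

11233/1511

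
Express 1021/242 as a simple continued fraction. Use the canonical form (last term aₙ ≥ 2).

[4; 4, 1, 1, 3, 3, 2]

1021 = 4×242 + 53
242 = 4×53 + 30
53 = 1×30 + 23
30 = 1×23 + 7
23 = 3×7 + 2
7 = 3×2 + 1
2 = 2×1 + 0  (stop)
So 1021/242 = [4; 4, 1, 1, 3, 3, 2].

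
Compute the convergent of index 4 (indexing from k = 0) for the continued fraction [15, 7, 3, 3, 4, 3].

4753/314

Using pₖ = aₖpₖ₋₁ + pₖ₋₂, qₖ = aₖqₖ₋₁ + qₖ₋₂ (with p₋₁=1, p₋₂=0, q₋₁=0, q₋₂=1):
  k=0: a=15, p=15, q=1
  k=1: a=7, p=106, q=7
  k=2: a=3, p=333, q=22
  k=3: a=3, p=1105, q=73
  k=4: a=4, p=4753, q=314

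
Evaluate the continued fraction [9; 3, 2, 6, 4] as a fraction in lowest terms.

1737/187

Using pₖ = aₖpₖ₋₁ + pₖ₋₂ and qₖ = aₖqₖ₋₁ + qₖ₋₂:
  k=0: a=9, p=9, q=1
  k=1: a=3, p=28, q=3
  k=2: a=2, p=65, q=7
  k=3: a=6, p=418, q=45
  k=4: a=4, p=1737, q=187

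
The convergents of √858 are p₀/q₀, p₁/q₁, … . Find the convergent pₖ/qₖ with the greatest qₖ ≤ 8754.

√858 = [29; 3, 2, 3, 58, …] (period length 4).
Convergents:
  p_0/q_0 = 29/1
  p_1/q_1 = 88/3
  p_2/q_2 = 205/7
  p_3/q_3 = 703/24
  p_4/q_4 = 40979/1399
  p_5/q_5 = 123640/4221
  p_6/q_6 = 288259/9841
q_5 = 4221 ≤ 8754 < 9841 = q_6, so the answer is 123640/4221.

123640/4221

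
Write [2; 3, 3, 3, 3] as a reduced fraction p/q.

Fold from the inside: start with 3/1.
  3 + 1/3 = 10/3
  3 + 3/10 = 33/10
  3 + 10/33 = 109/33
  2 + 33/109 = 251/109

251/109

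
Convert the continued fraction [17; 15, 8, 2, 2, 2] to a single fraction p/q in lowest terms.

26060/1527

Fold from the inside: start with 2/1.
  2 + 1/2 = 5/2
  2 + 2/5 = 12/5
  8 + 5/12 = 101/12
  15 + 12/101 = 1527/101
  17 + 101/1527 = 26060/1527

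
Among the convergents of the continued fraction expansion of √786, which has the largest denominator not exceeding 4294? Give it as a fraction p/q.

43988/1569

√786 = [28; 28, 56, …] (period length 2).
Convergents:
  p_0/q_0 = 28/1
  p_1/q_1 = 785/28
  p_2/q_2 = 43988/1569
  p_3/q_3 = 1232449/43960
q_2 = 1569 ≤ 4294 < 43960 = q_3, so the answer is 43988/1569.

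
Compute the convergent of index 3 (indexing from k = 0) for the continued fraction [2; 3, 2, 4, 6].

Using pₖ = aₖpₖ₋₁ + pₖ₋₂, qₖ = aₖqₖ₋₁ + qₖ₋₂ (with p₋₁=1, p₋₂=0, q₋₁=0, q₋₂=1):
  k=0: a=2, p=2, q=1
  k=1: a=3, p=7, q=3
  k=2: a=2, p=16, q=7
  k=3: a=4, p=71, q=31

71/31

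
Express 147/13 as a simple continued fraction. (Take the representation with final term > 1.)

[11; 3, 4]

147 = 11×13 + 4
13 = 3×4 + 1
4 = 4×1 + 0  (stop)
So 147/13 = [11; 3, 4].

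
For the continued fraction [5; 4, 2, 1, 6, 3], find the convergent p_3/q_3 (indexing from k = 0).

68/13

Using pₖ = aₖpₖ₋₁ + pₖ₋₂, qₖ = aₖqₖ₋₁ + qₖ₋₂ (with p₋₁=1, p₋₂=0, q₋₁=0, q₋₂=1):
  k=0: a=5, p=5, q=1
  k=1: a=4, p=21, q=4
  k=2: a=2, p=47, q=9
  k=3: a=1, p=68, q=13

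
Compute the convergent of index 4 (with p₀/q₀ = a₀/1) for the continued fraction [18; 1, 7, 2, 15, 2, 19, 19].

4966/263

Using pₖ = aₖpₖ₋₁ + pₖ₋₂, qₖ = aₖqₖ₋₁ + qₖ₋₂ (with p₋₁=1, p₋₂=0, q₋₁=0, q₋₂=1):
  k=0: a=18, p=18, q=1
  k=1: a=1, p=19, q=1
  k=2: a=7, p=151, q=8
  k=3: a=2, p=321, q=17
  k=4: a=15, p=4966, q=263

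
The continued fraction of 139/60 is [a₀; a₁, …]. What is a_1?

139 = 2·60 + 19   →  a_0 = 2
60 = 3·19 + 3   →  a_1 = 3

3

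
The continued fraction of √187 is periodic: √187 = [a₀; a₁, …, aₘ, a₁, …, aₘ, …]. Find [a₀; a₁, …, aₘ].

[13; 1, 2, 13, 2, 1, 26]

a₀ = ⌊√187⌋ = 13.
With m₀=0, d₀=1 and mₖ₊₁ = dₖaₖ − mₖ, dₖ₊₁ = (n − mₖ₊₁²)/dₖ, aₖ₊₁ = ⌊(a₀+mₖ₊₁)/dₖ₊₁⌋:
  k=1: m=13, d=18, a=1
  k=2: m=5, d=9, a=2
  k=3: m=13, d=2, a=13
  k=4: m=13, d=9, a=2
  k=5: m=5, d=18, a=1
  k=6: m=13, d=1, a=26
d=1 and a=2a₀=26 at k=6, so the next step gives (m, d) = (13, 18) again — its k=1 value — and the period has length 6.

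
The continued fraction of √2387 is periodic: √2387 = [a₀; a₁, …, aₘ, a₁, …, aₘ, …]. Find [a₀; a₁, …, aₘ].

a₀ = ⌊√2387⌋ = 48.

[48; 1, 5, 1, 96]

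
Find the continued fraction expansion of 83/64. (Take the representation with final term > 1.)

83 = 1×64 + 19
64 = 3×19 + 7
19 = 2×7 + 5
7 = 1×5 + 2
5 = 2×2 + 1
2 = 2×1 + 0  (stop)
So 83/64 = [1; 3, 2, 1, 2, 2].

[1; 3, 2, 1, 2, 2]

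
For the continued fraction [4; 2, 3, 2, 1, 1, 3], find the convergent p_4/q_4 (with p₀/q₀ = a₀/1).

102/23

Using pₖ = aₖpₖ₋₁ + pₖ₋₂, qₖ = aₖqₖ₋₁ + qₖ₋₂ (with p₋₁=1, p₋₂=0, q₋₁=0, q₋₂=1):
  k=0: a=4, p=4, q=1
  k=1: a=2, p=9, q=2
  k=2: a=3, p=31, q=7
  k=3: a=2, p=71, q=16
  k=4: a=1, p=102, q=23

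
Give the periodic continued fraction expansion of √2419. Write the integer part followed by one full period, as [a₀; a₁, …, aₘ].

[49; 5, 2, 5, 98]

a₀ = ⌊√2419⌋ = 49.
With m₀=0, d₀=1 and mₖ₊₁ = dₖaₖ − mₖ, dₖ₊₁ = (n − mₖ₊₁²)/dₖ, aₖ₊₁ = ⌊(a₀+mₖ₊₁)/dₖ₊₁⌋:
  k=1: m=49, d=18, a=5
  k=2: m=41, d=41, a=2
  k=3: m=41, d=18, a=5
  k=4: m=49, d=1, a=98
d=1 and a=2a₀=98 at k=4, so the next step gives (m, d) = (49, 18) again — its k=1 value — and the period has length 4.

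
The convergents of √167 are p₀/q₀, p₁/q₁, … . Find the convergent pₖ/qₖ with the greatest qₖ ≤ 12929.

√167 = [12; 1, 11, 1, 24, …] (period length 4).
Convergents:
  p_0/q_0 = 12/1
  p_1/q_1 = 13/1
  p_2/q_2 = 155/12
  p_3/q_3 = 168/13
  p_4/q_4 = 4187/324
  p_5/q_5 = 4355/337
  p_6/q_6 = 52092/4031
  p_7/q_7 = 56447/4368
  p_8/q_8 = 1406820/108863
q_7 = 4368 ≤ 12929 < 108863 = q_8, so the answer is 56447/4368.

56447/4368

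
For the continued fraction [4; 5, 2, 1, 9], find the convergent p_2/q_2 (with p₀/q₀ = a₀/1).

Using pₖ = aₖpₖ₋₁ + pₖ₋₂, qₖ = aₖqₖ₋₁ + qₖ₋₂ (with p₋₁=1, p₋₂=0, q₋₁=0, q₋₂=1):
  k=0: a=4, p=4, q=1
  k=1: a=5, p=21, q=5
  k=2: a=2, p=46, q=11

46/11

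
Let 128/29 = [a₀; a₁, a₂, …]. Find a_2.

128 = 4·29 + 12   →  a_0 = 4
29 = 2·12 + 5   →  a_1 = 2
12 = 2·5 + 2   →  a_2 = 2

2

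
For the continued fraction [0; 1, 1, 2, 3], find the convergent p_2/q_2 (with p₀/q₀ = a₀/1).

Using pₖ = aₖpₖ₋₁ + pₖ₋₂, qₖ = aₖqₖ₋₁ + qₖ₋₂ (with p₋₁=1, p₋₂=0, q₋₁=0, q₋₂=1):
  k=0: a=0, p=0, q=1
  k=1: a=1, p=1, q=1
  k=2: a=1, p=1, q=2

1/2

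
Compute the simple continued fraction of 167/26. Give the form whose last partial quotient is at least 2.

[6; 2, 2, 1, 3]

167 = 6*26 + 11
26 = 2*11 + 4
11 = 2*4 + 3
4 = 1*3 + 1
3 = 3*1 + 0  (stop)
So 167/26 = [6; 2, 2, 1, 3].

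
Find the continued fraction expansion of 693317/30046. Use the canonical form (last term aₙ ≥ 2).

693317 = 23·30046 + 2259
30046 = 13·2259 + 679
2259 = 3·679 + 222
679 = 3·222 + 13
222 = 17·13 + 1
13 = 13·1 + 0  (stop)
So 693317/30046 = [23; 13, 3, 3, 17, 13].

[23; 13, 3, 3, 17, 13]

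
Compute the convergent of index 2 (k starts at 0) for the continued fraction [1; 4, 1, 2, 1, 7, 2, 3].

6/5

Using pₖ = aₖpₖ₋₁ + pₖ₋₂, qₖ = aₖqₖ₋₁ + qₖ₋₂ (with p₋₁=1, p₋₂=0, q₋₁=0, q₋₂=1):
  k=0: a=1, p=1, q=1
  k=1: a=4, p=5, q=4
  k=2: a=1, p=6, q=5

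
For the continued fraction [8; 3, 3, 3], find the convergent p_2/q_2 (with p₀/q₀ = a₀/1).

Using pₖ = aₖpₖ₋₁ + pₖ₋₂, qₖ = aₖqₖ₋₁ + qₖ₋₂ (with p₋₁=1, p₋₂=0, q₋₁=0, q₋₂=1):
  k=0: a=8, p=8, q=1
  k=1: a=3, p=25, q=3
  k=2: a=3, p=83, q=10

83/10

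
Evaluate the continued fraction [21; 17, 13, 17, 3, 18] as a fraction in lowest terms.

4474965/212501

Fold from the inside: start with 18/1.
  3 + 1/18 = 55/18
  17 + 18/55 = 953/55
  13 + 55/953 = 12444/953
  17 + 953/12444 = 212501/12444
  21 + 12444/212501 = 4474965/212501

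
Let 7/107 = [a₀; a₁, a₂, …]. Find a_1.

7 = 0·107 + 7   →  a_0 = 0
107 = 15·7 + 2   →  a_1 = 15

15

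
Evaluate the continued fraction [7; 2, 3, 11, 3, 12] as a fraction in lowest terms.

Using pₖ = aₖpₖ₋₁ + pₖ₋₂ and qₖ = aₖqₖ₋₁ + qₖ₋₂:
  k=0: a=7, p=7, q=1
  k=1: a=2, p=15, q=2
  k=2: a=3, p=52, q=7
  k=3: a=11, p=587, q=79
  k=4: a=3, p=1813, q=244
  k=5: a=12, p=22343, q=3007

22343/3007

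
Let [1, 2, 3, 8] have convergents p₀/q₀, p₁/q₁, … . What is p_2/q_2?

10/7

Using pₖ = aₖpₖ₋₁ + pₖ₋₂, qₖ = aₖqₖ₋₁ + qₖ₋₂ (with p₋₁=1, p₋₂=0, q₋₁=0, q₋₂=1):
  k=0: a=1, p=1, q=1
  k=1: a=2, p=3, q=2
  k=2: a=3, p=10, q=7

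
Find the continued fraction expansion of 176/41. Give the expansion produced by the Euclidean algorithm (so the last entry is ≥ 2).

[4; 3, 2, 2, 2]

176 = 4·41 + 12
41 = 3·12 + 5
12 = 2·5 + 2
5 = 2·2 + 1
2 = 2·1 + 0  (stop)
So 176/41 = [4; 3, 2, 2, 2].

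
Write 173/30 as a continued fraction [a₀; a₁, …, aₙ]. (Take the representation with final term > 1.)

173 = 5×30 + 23
30 = 1×23 + 7
23 = 3×7 + 2
7 = 3×2 + 1
2 = 2×1 + 0  (stop)
So 173/30 = [5; 1, 3, 3, 2].

[5; 1, 3, 3, 2]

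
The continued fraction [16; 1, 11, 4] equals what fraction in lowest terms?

829/49

Fold from the inside: start with 4/1.
  11 + 1/4 = 45/4
  1 + 4/45 = 49/45
  16 + 45/49 = 829/49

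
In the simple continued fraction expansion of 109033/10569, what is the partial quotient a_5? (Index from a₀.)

109033 = 10·10569 + 3343   →  a_0 = 10
10569 = 3·3343 + 540   →  a_1 = 3
3343 = 6·540 + 103   →  a_2 = 6
540 = 5·103 + 25   →  a_3 = 5
103 = 4·25 + 3   →  a_4 = 4
25 = 8·3 + 1   →  a_5 = 8

8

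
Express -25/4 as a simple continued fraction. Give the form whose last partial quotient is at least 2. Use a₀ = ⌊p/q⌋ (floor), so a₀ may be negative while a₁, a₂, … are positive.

[-7; 1, 3]

-25 = -7·4 + 3
4 = 1·3 + 1
3 = 3·1 + 0  (stop)
So -25/4 = [-7; 1, 3].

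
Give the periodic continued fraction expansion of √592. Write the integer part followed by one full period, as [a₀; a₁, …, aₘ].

a₀ = ⌊√592⌋ = 24.
With m₀=0, d₀=1 and mₖ₊₁ = dₖaₖ − mₖ, dₖ₊₁ = (n − mₖ₊₁²)/dₖ, aₖ₊₁ = ⌊(a₀+mₖ₊₁)/dₖ₊₁⌋:
  k=1: m=24, d=16, a=3
  k=2: m=24, d=1, a=48
d=1 and a=2a₀=48 at k=2, so the next step gives (m, d) = (24, 16) again — its k=1 value — and the period has length 2.

[24; 3, 48]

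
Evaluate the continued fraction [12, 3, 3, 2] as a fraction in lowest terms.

283/23

Using pₖ = aₖpₖ₋₁ + pₖ₋₂ and qₖ = aₖqₖ₋₁ + qₖ₋₂:
  k=0: a=12, p=12, q=1
  k=1: a=3, p=37, q=3
  k=2: a=3, p=123, q=10
  k=3: a=2, p=283, q=23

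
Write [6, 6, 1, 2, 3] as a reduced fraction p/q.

412/67

Using pₖ = aₖpₖ₋₁ + pₖ₋₂ and qₖ = aₖqₖ₋₁ + qₖ₋₂:
  k=0: a=6, p=6, q=1
  k=1: a=6, p=37, q=6
  k=2: a=1, p=43, q=7
  k=3: a=2, p=123, q=20
  k=4: a=3, p=412, q=67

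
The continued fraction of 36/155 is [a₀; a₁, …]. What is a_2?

3

36 = 0·155 + 36   →  a_0 = 0
155 = 4·36 + 11   →  a_1 = 4
36 = 3·11 + 3   →  a_2 = 3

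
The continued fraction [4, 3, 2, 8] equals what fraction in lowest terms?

Using pₖ = aₖpₖ₋₁ + pₖ₋₂ and qₖ = aₖqₖ₋₁ + qₖ₋₂:
  k=0: a=4, p=4, q=1
  k=1: a=3, p=13, q=3
  k=2: a=2, p=30, q=7
  k=3: a=8, p=253, q=59

253/59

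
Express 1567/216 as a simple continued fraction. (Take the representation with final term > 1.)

[7; 3, 1, 12, 1, 3]

1567 = 7×216 + 55
216 = 3×55 + 51
55 = 1×51 + 4
51 = 12×4 + 3
4 = 1×3 + 1
3 = 3×1 + 0  (stop)
So 1567/216 = [7; 3, 1, 12, 1, 3].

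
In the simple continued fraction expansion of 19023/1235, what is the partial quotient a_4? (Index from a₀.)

1

19023 = 15·1235 + 498   →  a_0 = 15
1235 = 2·498 + 239   →  a_1 = 2
498 = 2·239 + 20   →  a_2 = 2
239 = 11·20 + 19   →  a_3 = 11
20 = 1·19 + 1   →  a_4 = 1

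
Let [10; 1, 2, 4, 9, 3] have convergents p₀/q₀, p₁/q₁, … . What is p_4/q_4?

Using pₖ = aₖpₖ₋₁ + pₖ₋₂, qₖ = aₖqₖ₋₁ + qₖ₋₂ (with p₋₁=1, p₋₂=0, q₋₁=0, q₋₂=1):
  k=0: a=10, p=10, q=1
  k=1: a=1, p=11, q=1
  k=2: a=2, p=32, q=3
  k=3: a=4, p=139, q=13
  k=4: a=9, p=1283, q=120

1283/120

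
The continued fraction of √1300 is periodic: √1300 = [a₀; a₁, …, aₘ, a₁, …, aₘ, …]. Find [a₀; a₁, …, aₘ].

a₀ = ⌊√1300⌋ = 36.
With m₀=0, d₀=1 and mₖ₊₁ = dₖaₖ − mₖ, dₖ₊₁ = (n − mₖ₊₁²)/dₖ, aₖ₊₁ = ⌊(a₀+mₖ₊₁)/dₖ₊₁⌋:
  k=1: m=36, d=4, a=18
  k=2: m=36, d=1, a=72
d=1 and a=2a₀=72 at k=2, so the next step gives (m, d) = (36, 4) again — its k=1 value — and the period has length 2.

[36; 18, 72]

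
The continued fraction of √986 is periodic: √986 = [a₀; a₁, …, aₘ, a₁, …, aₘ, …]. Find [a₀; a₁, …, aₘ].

a₀ = ⌊√986⌋ = 31.

[31; 2, 2, 62]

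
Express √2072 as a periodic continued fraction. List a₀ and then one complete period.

a₀ = ⌊√2072⌋ = 45.
With m₀=0, d₀=1 and mₖ₊₁ = dₖaₖ − mₖ, dₖ₊₁ = (n − mₖ₊₁²)/dₖ, aₖ₊₁ = ⌊(a₀+mₖ₊₁)/dₖ₊₁⌋:
  k=1: m=45, d=47, a=1
  k=2: m=2, d=44, a=1
  k=3: m=42, d=7, a=12
  k=4: m=42, d=44, a=1
  k=5: m=2, d=47, a=1
  k=6: m=45, d=1, a=90
d=1 and a=2a₀=90 at k=6, so the next step gives (m, d) = (45, 47) again — its k=1 value — and the period has length 6.

[45; 1, 1, 12, 1, 1, 90]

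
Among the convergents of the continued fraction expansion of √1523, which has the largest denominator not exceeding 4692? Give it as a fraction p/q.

√1523 = [39; 39, 78, …] (period length 2).
Convergents:
  p_0/q_0 = 39/1
  p_1/q_1 = 1522/39
  p_2/q_2 = 118755/3043
  p_3/q_3 = 4632967/118716
q_2 = 3043 ≤ 4692 < 118716 = q_3, so the answer is 118755/3043.

118755/3043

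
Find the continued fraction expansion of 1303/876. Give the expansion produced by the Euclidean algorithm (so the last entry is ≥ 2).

1303 = 1×876 + 427
876 = 2×427 + 22
427 = 19×22 + 9
22 = 2×9 + 4
9 = 2×4 + 1
4 = 4×1 + 0  (stop)
So 1303/876 = [1; 2, 19, 2, 2, 4].

[1; 2, 19, 2, 2, 4]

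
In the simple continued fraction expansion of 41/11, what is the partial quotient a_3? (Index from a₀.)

1

41 = 3·11 + 8   →  a_0 = 3
11 = 1·8 + 3   →  a_1 = 1
8 = 2·3 + 2   →  a_2 = 2
3 = 1·2 + 1   →  a_3 = 1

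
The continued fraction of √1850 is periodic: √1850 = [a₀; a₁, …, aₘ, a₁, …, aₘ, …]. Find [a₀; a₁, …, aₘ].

a₀ = ⌊√1850⌋ = 43.
With m₀=0, d₀=1 and mₖ₊₁ = dₖaₖ − mₖ, dₖ₊₁ = (n − mₖ₊₁²)/dₖ, aₖ₊₁ = ⌊(a₀+mₖ₊₁)/dₖ₊₁⌋:
  k=1: m=43, d=1, a=86
d=1 and a=2a₀=86 at k=1, so the next step gives (m, d) = (43, 1) again — its k=1 value — and the period has length 1.

[43; 86]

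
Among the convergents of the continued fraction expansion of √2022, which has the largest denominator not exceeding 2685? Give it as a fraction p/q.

120016/2669

√2022 = [44; 1, 28, 1, 88, …] (period length 4).
Convergents:
  p_0/q_0 = 44/1
  p_1/q_1 = 45/1
  p_2/q_2 = 1304/29
  p_3/q_3 = 1349/30
  p_4/q_4 = 120016/2669
  p_5/q_5 = 121365/2699
q_4 = 2669 ≤ 2685 < 2699 = q_5, so the answer is 120016/2669.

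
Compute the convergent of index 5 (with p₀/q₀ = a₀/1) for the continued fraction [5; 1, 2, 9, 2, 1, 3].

Using pₖ = aₖpₖ₋₁ + pₖ₋₂, qₖ = aₖqₖ₋₁ + qₖ₋₂ (with p₋₁=1, p₋₂=0, q₋₁=0, q₋₂=1):
  k=0: a=5, p=5, q=1
  k=1: a=1, p=6, q=1
  k=2: a=2, p=17, q=3
  k=3: a=9, p=159, q=28
  k=4: a=2, p=335, q=59
  k=5: a=1, p=494, q=87

494/87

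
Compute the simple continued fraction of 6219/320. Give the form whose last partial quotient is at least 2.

[19; 2, 3, 3, 4, 3]

6219 = 19·320 + 139
320 = 2·139 + 42
139 = 3·42 + 13
42 = 3·13 + 3
13 = 4·3 + 1
3 = 3·1 + 0  (stop)
So 6219/320 = [19; 2, 3, 3, 4, 3].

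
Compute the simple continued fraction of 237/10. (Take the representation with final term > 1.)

237 = 23·10 + 7
10 = 1·7 + 3
7 = 2·3 + 1
3 = 3·1 + 0  (stop)
So 237/10 = [23; 1, 2, 3].

[23; 1, 2, 3]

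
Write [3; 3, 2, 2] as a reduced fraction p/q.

56/17

Fold from the inside: start with 2/1.
  2 + 1/2 = 5/2
  3 + 2/5 = 17/5
  3 + 5/17 = 56/17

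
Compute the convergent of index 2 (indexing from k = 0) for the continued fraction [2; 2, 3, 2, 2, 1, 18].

17/7

Using pₖ = aₖpₖ₋₁ + pₖ₋₂, qₖ = aₖqₖ₋₁ + qₖ₋₂ (with p₋₁=1, p₋₂=0, q₋₁=0, q₋₂=1):
  k=0: a=2, p=2, q=1
  k=1: a=2, p=5, q=2
  k=2: a=3, p=17, q=7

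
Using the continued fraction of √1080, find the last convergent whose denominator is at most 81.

723/22

√1080 = [32; 1, 6, 3, 6, 1, 64, …] (period length 6).
Convergents:
  p_0/q_0 = 32/1
  p_1/q_1 = 33/1
  p_2/q_2 = 230/7
  p_3/q_3 = 723/22
  p_4/q_4 = 4568/139
q_3 = 22 ≤ 81 < 139 = q_4, so the answer is 723/22.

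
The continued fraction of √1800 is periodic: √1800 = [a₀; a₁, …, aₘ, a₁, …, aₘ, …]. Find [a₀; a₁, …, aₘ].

a₀ = ⌊√1800⌋ = 42.
With m₀=0, d₀=1 and mₖ₊₁ = dₖaₖ − mₖ, dₖ₊₁ = (n − mₖ₊₁²)/dₖ, aₖ₊₁ = ⌊(a₀+mₖ₊₁)/dₖ₊₁⌋:
  k=1: m=42, d=36, a=2
  k=2: m=30, d=25, a=2
  k=3: m=20, d=56, a=1
  k=4: m=36, d=9, a=8
  k=5: m=36, d=56, a=1
  k=6: m=20, d=25, a=2
  k=7: m=30, d=36, a=2
  k=8: m=42, d=1, a=84
d=1 and a=2a₀=84 at k=8, so the next step gives (m, d) = (42, 36) again — its k=1 value — and the period has length 8.

[42; 2, 2, 1, 8, 1, 2, 2, 84]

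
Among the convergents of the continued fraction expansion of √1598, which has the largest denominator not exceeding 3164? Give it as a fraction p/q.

126281/3159

√1598 = [39; 1, 38, 1, 78, …] (period length 4).
Convergents:
  p_0/q_0 = 39/1
  p_1/q_1 = 40/1
  p_2/q_2 = 1559/39
  p_3/q_3 = 1599/40
  p_4/q_4 = 126281/3159
  p_5/q_5 = 127880/3199
q_4 = 3159 ≤ 3164 < 3199 = q_5, so the answer is 126281/3159.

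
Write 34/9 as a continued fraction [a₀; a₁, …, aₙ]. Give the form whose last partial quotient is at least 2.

[3; 1, 3, 2]

34 = 3×9 + 7
9 = 1×7 + 2
7 = 3×2 + 1
2 = 2×1 + 0  (stop)
So 34/9 = [3; 1, 3, 2].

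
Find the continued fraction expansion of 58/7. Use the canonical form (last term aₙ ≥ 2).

[8; 3, 2]

58 = 8·7 + 2
7 = 3·2 + 1
2 = 2·1 + 0  (stop)
So 58/7 = [8; 3, 2].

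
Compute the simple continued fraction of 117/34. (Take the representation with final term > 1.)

[3; 2, 3, 1, 3]

117 = 3·34 + 15
34 = 2·15 + 4
15 = 3·4 + 3
4 = 1·3 + 1
3 = 3·1 + 0  (stop)
So 117/34 = [3; 2, 3, 1, 3].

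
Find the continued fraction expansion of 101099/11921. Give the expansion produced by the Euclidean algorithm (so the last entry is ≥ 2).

101099 = 8*11921 + 5731
11921 = 2*5731 + 459
5731 = 12*459 + 223
459 = 2*223 + 13
223 = 17*13 + 2
13 = 6*2 + 1
2 = 2*1 + 0  (stop)
So 101099/11921 = [8; 2, 12, 2, 17, 6, 2].

[8; 2, 12, 2, 17, 6, 2]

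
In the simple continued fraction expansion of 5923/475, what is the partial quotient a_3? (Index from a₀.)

5923 = 12·475 + 223   →  a_0 = 12
475 = 2·223 + 29   →  a_1 = 2
223 = 7·29 + 20   →  a_2 = 7
29 = 1·20 + 9   →  a_3 = 1

1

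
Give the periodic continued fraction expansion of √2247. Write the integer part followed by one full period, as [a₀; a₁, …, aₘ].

[47; 2, 2, 15, 2, 2, 94]

a₀ = ⌊√2247⌋ = 47.
With m₀=0, d₀=1 and mₖ₊₁ = dₖaₖ − mₖ, dₖ₊₁ = (n − mₖ₊₁²)/dₖ, aₖ₊₁ = ⌊(a₀+mₖ₊₁)/dₖ₊₁⌋:
  k=1: m=47, d=38, a=2
  k=2: m=29, d=37, a=2
  k=3: m=45, d=6, a=15
  k=4: m=45, d=37, a=2
  k=5: m=29, d=38, a=2
  k=6: m=47, d=1, a=94
d=1 and a=2a₀=94 at k=6, so the next step gives (m, d) = (47, 38) again — its k=1 value — and the period has length 6.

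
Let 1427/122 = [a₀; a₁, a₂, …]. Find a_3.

1427 = 11·122 + 85   →  a_0 = 11
122 = 1·85 + 37   →  a_1 = 1
85 = 2·37 + 11   →  a_2 = 2
37 = 3·11 + 4   →  a_3 = 3

3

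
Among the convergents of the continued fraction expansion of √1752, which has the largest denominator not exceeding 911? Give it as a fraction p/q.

√1752 = [41; 1, 5, 1, 82, …] (period length 4).
Convergents:
  p_0/q_0 = 41/1
  p_1/q_1 = 42/1
  p_2/q_2 = 251/6
  p_3/q_3 = 293/7
  p_4/q_4 = 24277/580
  p_5/q_5 = 24570/587
  p_6/q_6 = 147127/3515
q_5 = 587 ≤ 911 < 3515 = q_6, so the answer is 24570/587.

24570/587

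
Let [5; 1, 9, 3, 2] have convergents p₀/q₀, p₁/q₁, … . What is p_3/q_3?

Using pₖ = aₖpₖ₋₁ + pₖ₋₂, qₖ = aₖqₖ₋₁ + qₖ₋₂ (with p₋₁=1, p₋₂=0, q₋₁=0, q₋₂=1):
  k=0: a=5, p=5, q=1
  k=1: a=1, p=6, q=1
  k=2: a=9, p=59, q=10
  k=3: a=3, p=183, q=31

183/31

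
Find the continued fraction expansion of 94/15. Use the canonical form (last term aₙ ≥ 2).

[6; 3, 1, 3]

94 = 6*15 + 4
15 = 3*4 + 3
4 = 1*3 + 1
3 = 3*1 + 0  (stop)
So 94/15 = [6; 3, 1, 3].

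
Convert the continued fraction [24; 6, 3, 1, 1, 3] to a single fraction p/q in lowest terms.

Fold from the inside: start with 3/1.
  1 + 1/3 = 4/3
  1 + 3/4 = 7/4
  3 + 4/7 = 25/7
  6 + 7/25 = 157/25
  24 + 25/157 = 3793/157

3793/157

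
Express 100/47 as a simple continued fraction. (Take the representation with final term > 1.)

[2; 7, 1, 5]

100 = 2·47 + 6
47 = 7·6 + 5
6 = 1·5 + 1
5 = 5·1 + 0  (stop)
So 100/47 = [2; 7, 1, 5].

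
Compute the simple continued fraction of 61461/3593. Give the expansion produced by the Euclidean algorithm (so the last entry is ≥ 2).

61461 = 17·3593 + 380
3593 = 9·380 + 173
380 = 2·173 + 34
173 = 5·34 + 3
34 = 11·3 + 1
3 = 3·1 + 0  (stop)
So 61461/3593 = [17; 9, 2, 5, 11, 3].

[17; 9, 2, 5, 11, 3]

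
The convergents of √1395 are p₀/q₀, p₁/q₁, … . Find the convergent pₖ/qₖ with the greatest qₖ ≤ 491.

6088/163

√1395 = [37; 2, 1, 6, 8, 6, 1, 2, 74, …] (period length 8).
Convergents:
  p_0/q_0 = 37/1
  p_1/q_1 = 75/2
  p_2/q_2 = 112/3
  p_3/q_3 = 747/20
  p_4/q_4 = 6088/163
  p_5/q_5 = 37275/998
q_4 = 163 ≤ 491 < 998 = q_5, so the answer is 6088/163.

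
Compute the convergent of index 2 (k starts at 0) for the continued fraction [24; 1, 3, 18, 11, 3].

Using pₖ = aₖpₖ₋₁ + pₖ₋₂, qₖ = aₖqₖ₋₁ + qₖ₋₂ (with p₋₁=1, p₋₂=0, q₋₁=0, q₋₂=1):
  k=0: a=24, p=24, q=1
  k=1: a=1, p=25, q=1
  k=2: a=3, p=99, q=4

99/4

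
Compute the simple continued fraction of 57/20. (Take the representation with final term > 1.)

[2; 1, 5, 1, 2]

57 = 2×20 + 17
20 = 1×17 + 3
17 = 5×3 + 2
3 = 1×2 + 1
2 = 2×1 + 0  (stop)
So 57/20 = [2; 1, 5, 1, 2].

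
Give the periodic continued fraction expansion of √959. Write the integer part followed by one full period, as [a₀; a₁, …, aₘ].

a₀ = ⌊√959⌋ = 30.
With m₀=0, d₀=1 and mₖ₊₁ = dₖaₖ − mₖ, dₖ₊₁ = (n − mₖ₊₁²)/dₖ, aₖ₊₁ = ⌊(a₀+mₖ₊₁)/dₖ₊₁⌋:
  k=1: m=30, d=59, a=1
  k=2: m=29, d=2, a=29
  k=3: m=29, d=59, a=1
  k=4: m=30, d=1, a=60
d=1 and a=2a₀=60 at k=4, so the next step gives (m, d) = (30, 59) again — its k=1 value — and the period has length 4.

[30; 1, 29, 1, 60]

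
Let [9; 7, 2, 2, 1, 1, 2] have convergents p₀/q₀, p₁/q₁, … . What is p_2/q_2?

Using pₖ = aₖpₖ₋₁ + pₖ₋₂, qₖ = aₖqₖ₋₁ + qₖ₋₂ (with p₋₁=1, p₋₂=0, q₋₁=0, q₋₂=1):
  k=0: a=9, p=9, q=1
  k=1: a=7, p=64, q=7
  k=2: a=2, p=137, q=15

137/15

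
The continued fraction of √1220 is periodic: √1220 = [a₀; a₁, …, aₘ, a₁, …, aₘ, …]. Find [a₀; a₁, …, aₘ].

[34; 1, 12, 1, 68]

a₀ = ⌊√1220⌋ = 34.
With m₀=0, d₀=1 and mₖ₊₁ = dₖaₖ − mₖ, dₖ₊₁ = (n − mₖ₊₁²)/dₖ, aₖ₊₁ = ⌊(a₀+mₖ₊₁)/dₖ₊₁⌋:
  k=1: m=34, d=64, a=1
  k=2: m=30, d=5, a=12
  k=3: m=30, d=64, a=1
  k=4: m=34, d=1, a=68
d=1 and a=2a₀=68 at k=4, so the next step gives (m, d) = (34, 64) again — its k=1 value — and the period has length 4.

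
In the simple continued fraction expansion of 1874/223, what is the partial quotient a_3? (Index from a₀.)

1874 = 8·223 + 90   →  a_0 = 8
223 = 2·90 + 43   →  a_1 = 2
90 = 2·43 + 4   →  a_2 = 2
43 = 10·4 + 3   →  a_3 = 10

10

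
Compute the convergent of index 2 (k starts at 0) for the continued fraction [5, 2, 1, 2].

16/3

Using pₖ = aₖpₖ₋₁ + pₖ₋₂, qₖ = aₖqₖ₋₁ + qₖ₋₂ (with p₋₁=1, p₋₂=0, q₋₁=0, q₋₂=1):
  k=0: a=5, p=5, q=1
  k=1: a=2, p=11, q=2
  k=2: a=1, p=16, q=3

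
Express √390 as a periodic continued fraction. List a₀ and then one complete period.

a₀ = ⌊√390⌋ = 19.
With m₀=0, d₀=1 and mₖ₊₁ = dₖaₖ − mₖ, dₖ₊₁ = (n − mₖ₊₁²)/dₖ, aₖ₊₁ = ⌊(a₀+mₖ₊₁)/dₖ₊₁⌋:
  k=1: m=19, d=29, a=1
  k=2: m=10, d=10, a=2
  k=3: m=10, d=29, a=1
  k=4: m=19, d=1, a=38
d=1 and a=2a₀=38 at k=4, so the next step gives (m, d) = (19, 29) again — its k=1 value — and the period has length 4.

[19; 1, 2, 1, 38]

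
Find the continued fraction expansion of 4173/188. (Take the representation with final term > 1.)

[22; 5, 12, 3]

4173 = 22*188 + 37
188 = 5*37 + 3
37 = 12*3 + 1
3 = 3*1 + 0  (stop)
So 4173/188 = [22; 5, 12, 3].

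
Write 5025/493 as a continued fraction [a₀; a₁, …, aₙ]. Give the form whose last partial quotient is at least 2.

[10; 5, 5, 3, 1, 1, 2]

5025 = 10·493 + 95
493 = 5·95 + 18
95 = 5·18 + 5
18 = 3·5 + 3
5 = 1·3 + 2
3 = 1·2 + 1
2 = 2·1 + 0  (stop)
So 5025/493 = [10; 5, 5, 3, 1, 1, 2].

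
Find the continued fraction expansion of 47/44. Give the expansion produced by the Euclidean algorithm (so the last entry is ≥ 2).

47 = 1·44 + 3
44 = 14·3 + 2
3 = 1·2 + 1
2 = 2·1 + 0  (stop)
So 47/44 = [1; 14, 1, 2].

[1; 14, 1, 2]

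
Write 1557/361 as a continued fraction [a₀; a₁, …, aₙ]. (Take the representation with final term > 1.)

[4; 3, 5, 7, 3]

1557 = 4·361 + 113
361 = 3·113 + 22
113 = 5·22 + 3
22 = 7·3 + 1
3 = 3·1 + 0  (stop)
So 1557/361 = [4; 3, 5, 7, 3].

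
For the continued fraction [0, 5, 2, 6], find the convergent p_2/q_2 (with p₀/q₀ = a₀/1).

2/11

Using pₖ = aₖpₖ₋₁ + pₖ₋₂, qₖ = aₖqₖ₋₁ + qₖ₋₂ (with p₋₁=1, p₋₂=0, q₋₁=0, q₋₂=1):
  k=0: a=0, p=0, q=1
  k=1: a=5, p=1, q=5
  k=2: a=2, p=2, q=11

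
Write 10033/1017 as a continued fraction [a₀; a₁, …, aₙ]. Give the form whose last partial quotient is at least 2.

10033 = 9×1017 + 880
1017 = 1×880 + 137
880 = 6×137 + 58
137 = 2×58 + 21
58 = 2×21 + 16
21 = 1×16 + 5
16 = 3×5 + 1
5 = 5×1 + 0  (stop)
So 10033/1017 = [9; 1, 6, 2, 2, 1, 3, 5].

[9; 1, 6, 2, 2, 1, 3, 5]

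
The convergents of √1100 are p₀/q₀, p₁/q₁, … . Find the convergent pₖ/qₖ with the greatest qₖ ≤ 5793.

√1100 = [33; 6, 66, …] (period length 2).
Convergents:
  p_0/q_0 = 33/1
  p_1/q_1 = 199/6
  p_2/q_2 = 13167/397
  p_3/q_3 = 79201/2388
  p_4/q_4 = 5240433/158005
q_3 = 2388 ≤ 5793 < 158005 = q_4, so the answer is 79201/2388.

79201/2388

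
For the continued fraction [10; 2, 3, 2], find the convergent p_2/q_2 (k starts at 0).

Using pₖ = aₖpₖ₋₁ + pₖ₋₂, qₖ = aₖqₖ₋₁ + qₖ₋₂ (with p₋₁=1, p₋₂=0, q₋₁=0, q₋₂=1):
  k=0: a=10, p=10, q=1
  k=1: a=2, p=21, q=2
  k=2: a=3, p=73, q=7

73/7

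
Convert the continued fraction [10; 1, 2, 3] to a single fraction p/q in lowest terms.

107/10

Fold from the inside: start with 3/1.
  2 + 1/3 = 7/3
  1 + 3/7 = 10/7
  10 + 7/10 = 107/10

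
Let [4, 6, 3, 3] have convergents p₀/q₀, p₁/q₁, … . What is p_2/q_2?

Using pₖ = aₖpₖ₋₁ + pₖ₋₂, qₖ = aₖqₖ₋₁ + qₖ₋₂ (with p₋₁=1, p₋₂=0, q₋₁=0, q₋₂=1):
  k=0: a=4, p=4, q=1
  k=1: a=6, p=25, q=6
  k=2: a=3, p=79, q=19

79/19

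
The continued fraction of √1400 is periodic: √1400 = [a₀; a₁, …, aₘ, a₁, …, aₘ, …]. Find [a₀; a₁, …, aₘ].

[37; 2, 2, 2, 74]

a₀ = ⌊√1400⌋ = 37.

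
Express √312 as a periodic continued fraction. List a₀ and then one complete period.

a₀ = ⌊√312⌋ = 17.
With m₀=0, d₀=1 and mₖ₊₁ = dₖaₖ − mₖ, dₖ₊₁ = (n − mₖ₊₁²)/dₖ, aₖ₊₁ = ⌊(a₀+mₖ₊₁)/dₖ₊₁⌋:
  k=1: m=17, d=23, a=1
  k=2: m=6, d=12, a=1
  k=3: m=6, d=23, a=1
  k=4: m=17, d=1, a=34
d=1 and a=2a₀=34 at k=4, so the next step gives (m, d) = (17, 23) again — its k=1 value — and the period has length 4.

[17; 1, 1, 1, 34]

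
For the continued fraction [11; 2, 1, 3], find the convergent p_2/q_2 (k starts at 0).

Using pₖ = aₖpₖ₋₁ + pₖ₋₂, qₖ = aₖqₖ₋₁ + qₖ₋₂ (with p₋₁=1, p₋₂=0, q₋₁=0, q₋₂=1):
  k=0: a=11, p=11, q=1
  k=1: a=2, p=23, q=2
  k=2: a=1, p=34, q=3

34/3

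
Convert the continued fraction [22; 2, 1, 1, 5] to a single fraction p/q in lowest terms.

627/28

Fold from the inside: start with 5/1.
  1 + 1/5 = 6/5
  1 + 5/6 = 11/6
  2 + 6/11 = 28/11
  22 + 11/28 = 627/28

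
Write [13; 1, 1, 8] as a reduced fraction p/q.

230/17

Using pₖ = aₖpₖ₋₁ + pₖ₋₂ and qₖ = aₖqₖ₋₁ + qₖ₋₂:
  k=0: a=13, p=13, q=1
  k=1: a=1, p=14, q=1
  k=2: a=1, p=27, q=2
  k=3: a=8, p=230, q=17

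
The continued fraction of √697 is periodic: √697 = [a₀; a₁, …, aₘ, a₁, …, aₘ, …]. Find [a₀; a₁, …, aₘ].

[26; 2, 2, 52]

a₀ = ⌊√697⌋ = 26.
With m₀=0, d₀=1 and mₖ₊₁ = dₖaₖ − mₖ, dₖ₊₁ = (n − mₖ₊₁²)/dₖ, aₖ₊₁ = ⌊(a₀+mₖ₊₁)/dₖ₊₁⌋:
  k=1: m=26, d=21, a=2
  k=2: m=16, d=21, a=2
  k=3: m=26, d=1, a=52
d=1 and a=2a₀=52 at k=3, so the next step gives (m, d) = (26, 21) again — its k=1 value — and the period has length 3.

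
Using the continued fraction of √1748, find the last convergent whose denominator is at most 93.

√1748 = [41; 1, 4, 4, 4, 1, 82, …] (period length 6).
Convergents:
  p_0/q_0 = 41/1
  p_1/q_1 = 42/1
  p_2/q_2 = 209/5
  p_3/q_3 = 878/21
  p_4/q_4 = 3721/89
  p_5/q_5 = 4599/110
q_4 = 89 ≤ 93 < 110 = q_5, so the answer is 3721/89.

3721/89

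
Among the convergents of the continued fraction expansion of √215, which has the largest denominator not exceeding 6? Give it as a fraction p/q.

44/3

√215 = [14; 1, 1, 1, 28, …] (period length 4).
Convergents:
  p_0/q_0 = 14/1
  p_1/q_1 = 15/1
  p_2/q_2 = 29/2
  p_3/q_3 = 44/3
  p_4/q_4 = 1261/86
q_3 = 3 ≤ 6 < 86 = q_4, so the answer is 44/3.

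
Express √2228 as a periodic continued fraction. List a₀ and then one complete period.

a₀ = ⌊√2228⌋ = 47.
With m₀=0, d₀=1 and mₖ₊₁ = dₖaₖ − mₖ, dₖ₊₁ = (n − mₖ₊₁²)/dₖ, aₖ₊₁ = ⌊(a₀+mₖ₊₁)/dₖ₊₁⌋:
  k=1: m=47, d=19, a=4
  k=2: m=29, d=73, a=1
  k=3: m=44, d=4, a=22
  k=4: m=44, d=73, a=1
  k=5: m=29, d=19, a=4
  k=6: m=47, d=1, a=94
d=1 and a=2a₀=94 at k=6, so the next step gives (m, d) = (47, 19) again — its k=1 value — and the period has length 6.

[47; 4, 1, 22, 1, 4, 94]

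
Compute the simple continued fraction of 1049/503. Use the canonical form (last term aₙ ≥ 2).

[2; 11, 1, 2, 3, 4]

1049 = 2×503 + 43
503 = 11×43 + 30
43 = 1×30 + 13
30 = 2×13 + 4
13 = 3×4 + 1
4 = 4×1 + 0  (stop)
So 1049/503 = [2; 11, 1, 2, 3, 4].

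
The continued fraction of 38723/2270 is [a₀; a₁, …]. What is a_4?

3

38723 = 17·2270 + 133   →  a_0 = 17
2270 = 17·133 + 9   →  a_1 = 17
133 = 14·9 + 7   →  a_2 = 14
9 = 1·7 + 2   →  a_3 = 1
7 = 3·2 + 1   →  a_4 = 3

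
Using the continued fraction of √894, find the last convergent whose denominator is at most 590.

17611/589

√894 = [29; 1, 8, 1, 58, …] (period length 4).
Convergents:
  p_0/q_0 = 29/1
  p_1/q_1 = 30/1
  p_2/q_2 = 269/9
  p_3/q_3 = 299/10
  p_4/q_4 = 17611/589
  p_5/q_5 = 17910/599
q_4 = 589 ≤ 590 < 599 = q_5, so the answer is 17611/589.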